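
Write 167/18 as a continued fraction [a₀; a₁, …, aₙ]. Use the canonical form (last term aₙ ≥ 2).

167 = 9·18 + 5
18 = 3·5 + 3
5 = 1·3 + 2
3 = 1·2 + 1
2 = 2·1 + 0  (stop)
So 167/18 = [9; 3, 1, 1, 2].

[9; 3, 1, 1, 2]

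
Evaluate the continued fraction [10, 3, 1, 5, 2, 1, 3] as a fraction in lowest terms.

Using pₖ = aₖpₖ₋₁ + pₖ₋₂ and qₖ = aₖqₖ₋₁ + qₖ₋₂:
  k=0: a=10, p=10, q=1
  k=1: a=3, p=31, q=3
  k=2: a=1, p=41, q=4
  k=3: a=5, p=236, q=23
  k=4: a=2, p=513, q=50
  k=5: a=1, p=749, q=73
  k=6: a=3, p=2760, q=269

2760/269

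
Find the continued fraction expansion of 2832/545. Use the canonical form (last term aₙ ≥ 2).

[5; 5, 10, 1, 2, 3]

2832 = 5×545 + 107
545 = 5×107 + 10
107 = 10×10 + 7
10 = 1×7 + 3
7 = 2×3 + 1
3 = 3×1 + 0  (stop)
So 2832/545 = [5; 5, 10, 1, 2, 3].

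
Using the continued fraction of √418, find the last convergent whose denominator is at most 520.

√418 = [20; 2, 4, 20, 4, 2, 40, …] (period length 6).
Convergents:
  p_0/q_0 = 20/1
  p_1/q_1 = 41/2
  p_2/q_2 = 184/9
  p_3/q_3 = 3721/182
  p_4/q_4 = 15068/737
q_3 = 182 ≤ 520 < 737 = q_4, so the answer is 3721/182.

3721/182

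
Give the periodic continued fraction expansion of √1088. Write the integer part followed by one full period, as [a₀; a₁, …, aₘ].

a₀ = ⌊√1088⌋ = 32.
With m₀=0, d₀=1 and mₖ₊₁ = dₖaₖ − mₖ, dₖ₊₁ = (n − mₖ₊₁²)/dₖ, aₖ₊₁ = ⌊(a₀+mₖ₊₁)/dₖ₊₁⌋:
  k=1: m=32, d=64, a=1
  k=2: m=32, d=1, a=64
d=1 and a=2a₀=64 at k=2, so the next step gives (m, d) = (32, 64) again — its k=1 value — and the period has length 2.

[32; 1, 64]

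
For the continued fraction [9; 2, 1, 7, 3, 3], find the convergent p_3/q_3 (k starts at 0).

215/23

Using pₖ = aₖpₖ₋₁ + pₖ₋₂, qₖ = aₖqₖ₋₁ + qₖ₋₂ (with p₋₁=1, p₋₂=0, q₋₁=0, q₋₂=1):
  k=0: a=9, p=9, q=1
  k=1: a=2, p=19, q=2
  k=2: a=1, p=28, q=3
  k=3: a=7, p=215, q=23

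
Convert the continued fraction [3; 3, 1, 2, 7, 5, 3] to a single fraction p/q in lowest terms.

4348/1329

Fold from the inside: start with 3/1.
  5 + 1/3 = 16/3
  7 + 3/16 = 115/16
  2 + 16/115 = 246/115
  1 + 115/246 = 361/246
  3 + 246/361 = 1329/361
  3 + 361/1329 = 4348/1329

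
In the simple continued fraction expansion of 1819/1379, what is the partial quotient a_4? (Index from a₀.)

1819 = 1·1379 + 440   →  a_0 = 1
1379 = 3·440 + 59   →  a_1 = 3
440 = 7·59 + 27   →  a_2 = 7
59 = 2·27 + 5   →  a_3 = 2
27 = 5·5 + 2   →  a_4 = 5

5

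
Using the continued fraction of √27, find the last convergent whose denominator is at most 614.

1351/260

√27 = [5; 5, 10, …] (period length 2).
Convergents:
  p_0/q_0 = 5/1
  p_1/q_1 = 26/5
  p_2/q_2 = 265/51
  p_3/q_3 = 1351/260
  p_4/q_4 = 13775/2651
q_3 = 260 ≤ 614 < 2651 = q_4, so the answer is 1351/260.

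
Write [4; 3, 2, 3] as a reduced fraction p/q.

Fold from the inside: start with 3/1.
  2 + 1/3 = 7/3
  3 + 3/7 = 24/7
  4 + 7/24 = 103/24

103/24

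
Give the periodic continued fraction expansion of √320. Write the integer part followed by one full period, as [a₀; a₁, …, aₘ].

a₀ = ⌊√320⌋ = 17.
With m₀=0, d₀=1 and mₖ₊₁ = dₖaₖ − mₖ, dₖ₊₁ = (n − mₖ₊₁²)/dₖ, aₖ₊₁ = ⌊(a₀+mₖ₊₁)/dₖ₊₁⌋:
  k=1: m=17, d=31, a=1
  k=2: m=14, d=4, a=7
  k=3: m=14, d=31, a=1
  k=4: m=17, d=1, a=34
d=1 and a=2a₀=34 at k=4, so the next step gives (m, d) = (17, 31) again — its k=1 value — and the period has length 4.

[17; 1, 7, 1, 34]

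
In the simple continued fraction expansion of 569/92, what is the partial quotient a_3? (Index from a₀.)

2

569 = 6·92 + 17   →  a_0 = 6
92 = 5·17 + 7   →  a_1 = 5
17 = 2·7 + 3   →  a_2 = 2
7 = 2·3 + 1   →  a_3 = 2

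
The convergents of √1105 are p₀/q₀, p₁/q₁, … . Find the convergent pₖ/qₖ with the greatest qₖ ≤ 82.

√1105 = [33; 4, 7, 7, 4, 66, …] (period length 5).
Convergents:
  p_0/q_0 = 33/1
  p_1/q_1 = 133/4
  p_2/q_2 = 964/29
  p_3/q_3 = 6881/207
q_2 = 29 ≤ 82 < 207 = q_3, so the answer is 964/29.

964/29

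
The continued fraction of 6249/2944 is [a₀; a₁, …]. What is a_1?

8

6249 = 2·2944 + 361   →  a_0 = 2
2944 = 8·361 + 56   →  a_1 = 8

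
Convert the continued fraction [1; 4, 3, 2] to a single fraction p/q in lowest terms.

Fold from the inside: start with 2/1.
  3 + 1/2 = 7/2
  4 + 2/7 = 30/7
  1 + 7/30 = 37/30

37/30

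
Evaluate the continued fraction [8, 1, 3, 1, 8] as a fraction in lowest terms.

Fold from the inside: start with 8/1.
  1 + 1/8 = 9/8
  3 + 8/9 = 35/9
  1 + 9/35 = 44/35
  8 + 35/44 = 387/44

387/44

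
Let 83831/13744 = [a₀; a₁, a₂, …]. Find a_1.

10

83831 = 6·13744 + 1367   →  a_0 = 6
13744 = 10·1367 + 74   →  a_1 = 10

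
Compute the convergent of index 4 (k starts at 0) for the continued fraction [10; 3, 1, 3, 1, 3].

195/19

Using pₖ = aₖpₖ₋₁ + pₖ₋₂, qₖ = aₖqₖ₋₁ + qₖ₋₂ (with p₋₁=1, p₋₂=0, q₋₁=0, q₋₂=1):
  k=0: a=10, p=10, q=1
  k=1: a=3, p=31, q=3
  k=2: a=1, p=41, q=4
  k=3: a=3, p=154, q=15
  k=4: a=1, p=195, q=19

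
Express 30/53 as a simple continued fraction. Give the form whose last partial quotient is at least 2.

30 = 0*53 + 30
53 = 1*30 + 23
30 = 1*23 + 7
23 = 3*7 + 2
7 = 3*2 + 1
2 = 2*1 + 0  (stop)
So 30/53 = [0; 1, 1, 3, 3, 2].

[0; 1, 1, 3, 3, 2]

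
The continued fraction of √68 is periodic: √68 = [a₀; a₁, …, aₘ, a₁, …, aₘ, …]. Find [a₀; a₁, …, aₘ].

a₀ = ⌊√68⌋ = 8.
With m₀=0, d₀=1 and mₖ₊₁ = dₖaₖ − mₖ, dₖ₊₁ = (n − mₖ₊₁²)/dₖ, aₖ₊₁ = ⌊(a₀+mₖ₊₁)/dₖ₊₁⌋:
  k=1: m=8, d=4, a=4
  k=2: m=8, d=1, a=16
d=1 and a=2a₀=16 at k=2, so the next step gives (m, d) = (8, 4) again — its k=1 value — and the period has length 2.

[8; 4, 16]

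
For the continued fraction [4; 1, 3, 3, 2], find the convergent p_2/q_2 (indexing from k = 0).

Using pₖ = aₖpₖ₋₁ + pₖ₋₂, qₖ = aₖqₖ₋₁ + qₖ₋₂ (with p₋₁=1, p₋₂=0, q₋₁=0, q₋₂=1):
  k=0: a=4, p=4, q=1
  k=1: a=1, p=5, q=1
  k=2: a=3, p=19, q=4

19/4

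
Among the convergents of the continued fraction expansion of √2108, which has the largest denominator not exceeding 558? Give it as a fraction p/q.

23737/517

√2108 = [45; 1, 10, 2, 22, 2, 10, 1, 90, …] (period length 8).
Convergents:
  p_0/q_0 = 45/1
  p_1/q_1 = 46/1
  p_2/q_2 = 505/11
  p_3/q_3 = 1056/23
  p_4/q_4 = 23737/517
  p_5/q_5 = 48530/1057
q_4 = 517 ≤ 558 < 1057 = q_5, so the answer is 23737/517.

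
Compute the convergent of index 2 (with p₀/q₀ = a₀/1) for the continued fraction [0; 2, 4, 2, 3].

4/9

Using pₖ = aₖpₖ₋₁ + pₖ₋₂, qₖ = aₖqₖ₋₁ + qₖ₋₂ (with p₋₁=1, p₋₂=0, q₋₁=0, q₋₂=1):
  k=0: a=0, p=0, q=1
  k=1: a=2, p=1, q=2
  k=2: a=4, p=4, q=9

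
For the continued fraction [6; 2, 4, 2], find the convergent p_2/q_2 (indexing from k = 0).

Using pₖ = aₖpₖ₋₁ + pₖ₋₂, qₖ = aₖqₖ₋₁ + qₖ₋₂ (with p₋₁=1, p₋₂=0, q₋₁=0, q₋₂=1):
  k=0: a=6, p=6, q=1
  k=1: a=2, p=13, q=2
  k=2: a=4, p=58, q=9

58/9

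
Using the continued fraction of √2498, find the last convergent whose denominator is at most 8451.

249850/4999

√2498 = [49; 1, 48, 1, 98, …] (period length 4).
Convergents:
  p_0/q_0 = 49/1
  p_1/q_1 = 50/1
  p_2/q_2 = 2449/49
  p_3/q_3 = 2499/50
  p_4/q_4 = 247351/4949
  p_5/q_5 = 249850/4999
  p_6/q_6 = 12240151/244901
q_5 = 4999 ≤ 8451 < 244901 = q_6, so the answer is 249850/4999.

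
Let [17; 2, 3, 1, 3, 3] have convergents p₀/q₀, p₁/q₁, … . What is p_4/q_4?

593/34

Using pₖ = aₖpₖ₋₁ + pₖ₋₂, qₖ = aₖqₖ₋₁ + qₖ₋₂ (with p₋₁=1, p₋₂=0, q₋₁=0, q₋₂=1):
  k=0: a=17, p=17, q=1
  k=1: a=2, p=35, q=2
  k=2: a=3, p=122, q=7
  k=3: a=1, p=157, q=9
  k=4: a=3, p=593, q=34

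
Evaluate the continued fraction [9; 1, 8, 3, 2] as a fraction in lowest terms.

643/65

Using pₖ = aₖpₖ₋₁ + pₖ₋₂ and qₖ = aₖqₖ₋₁ + qₖ₋₂:
  k=0: a=9, p=9, q=1
  k=1: a=1, p=10, q=1
  k=2: a=8, p=89, q=9
  k=3: a=3, p=277, q=28
  k=4: a=2, p=643, q=65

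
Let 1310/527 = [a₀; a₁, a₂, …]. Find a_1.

2

1310 = 2·527 + 256   →  a_0 = 2
527 = 2·256 + 15   →  a_1 = 2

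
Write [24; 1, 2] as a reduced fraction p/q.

74/3

Fold from the inside: start with 2/1.
  1 + 1/2 = 3/2
  24 + 2/3 = 74/3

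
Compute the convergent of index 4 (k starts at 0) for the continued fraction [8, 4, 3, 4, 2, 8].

Using pₖ = aₖpₖ₋₁ + pₖ₋₂, qₖ = aₖqₖ₋₁ + qₖ₋₂ (with p₋₁=1, p₋₂=0, q₋₁=0, q₋₂=1):
  k=0: a=8, p=8, q=1
  k=1: a=4, p=33, q=4
  k=2: a=3, p=107, q=13
  k=3: a=4, p=461, q=56
  k=4: a=2, p=1029, q=125

1029/125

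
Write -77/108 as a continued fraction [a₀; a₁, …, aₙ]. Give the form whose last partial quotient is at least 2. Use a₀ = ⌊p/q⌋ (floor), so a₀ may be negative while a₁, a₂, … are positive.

-77 = -1·108 + 31
108 = 3·31 + 15
31 = 2·15 + 1
15 = 15·1 + 0  (stop)
So -77/108 = [-1; 3, 2, 15].

[-1; 3, 2, 15]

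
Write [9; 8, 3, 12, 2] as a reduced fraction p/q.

5846/641

Fold from the inside: start with 2/1.
  12 + 1/2 = 25/2
  3 + 2/25 = 77/25
  8 + 25/77 = 641/77
  9 + 77/641 = 5846/641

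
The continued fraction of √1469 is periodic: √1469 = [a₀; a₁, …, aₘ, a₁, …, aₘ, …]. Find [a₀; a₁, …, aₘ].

a₀ = ⌊√1469⌋ = 38.
With m₀=0, d₀=1 and mₖ₊₁ = dₖaₖ − mₖ, dₖ₊₁ = (n − mₖ₊₁²)/dₖ, aₖ₊₁ = ⌊(a₀+mₖ₊₁)/dₖ₊₁⌋:
  k=1: m=38, d=25, a=3
  k=2: m=37, d=4, a=18
  k=3: m=35, d=61, a=1
  k=4: m=26, d=13, a=4
  k=5: m=26, d=61, a=1
  k=6: m=35, d=4, a=18
  k=7: m=37, d=25, a=3
  k=8: m=38, d=1, a=76
d=1 and a=2a₀=76 at k=8, so the next step gives (m, d) = (38, 25) again — its k=1 value — and the period has length 8.

[38; 3, 18, 1, 4, 1, 18, 3, 76]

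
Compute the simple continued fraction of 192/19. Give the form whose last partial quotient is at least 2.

192 = 10×19 + 2
19 = 9×2 + 1
2 = 2×1 + 0  (stop)
So 192/19 = [10; 9, 2].

[10; 9, 2]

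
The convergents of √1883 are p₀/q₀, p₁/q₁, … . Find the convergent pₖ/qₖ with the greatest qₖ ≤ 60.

1432/33

√1883 = [43; 2, 1, 1, 5, 1, 1, 2, 86, …] (period length 8).
Convergents:
  p_0/q_0 = 43/1
  p_1/q_1 = 87/2
  p_2/q_2 = 130/3
  p_3/q_3 = 217/5
  p_4/q_4 = 1215/28
  p_5/q_5 = 1432/33
  p_6/q_6 = 2647/61
q_5 = 33 ≤ 60 < 61 = q_6, so the answer is 1432/33.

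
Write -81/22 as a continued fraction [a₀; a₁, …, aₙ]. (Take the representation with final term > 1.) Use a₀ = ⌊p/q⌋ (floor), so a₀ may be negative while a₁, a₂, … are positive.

-81 = -4*22 + 7
22 = 3*7 + 1
7 = 7*1 + 0  (stop)
So -81/22 = [-4; 3, 7].

[-4; 3, 7]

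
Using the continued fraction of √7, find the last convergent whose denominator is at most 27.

45/17

√7 = [2; 1, 1, 1, 4, …] (period length 4).
Convergents:
  p_0/q_0 = 2/1
  p_1/q_1 = 3/1
  p_2/q_2 = 5/2
  p_3/q_3 = 8/3
  p_4/q_4 = 37/14
  p_5/q_5 = 45/17
  p_6/q_6 = 82/31
q_5 = 17 ≤ 27 < 31 = q_6, so the answer is 45/17.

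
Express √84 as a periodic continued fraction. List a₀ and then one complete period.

a₀ = ⌊√84⌋ = 9.
With m₀=0, d₀=1 and mₖ₊₁ = dₖaₖ − mₖ, dₖ₊₁ = (n − mₖ₊₁²)/dₖ, aₖ₊₁ = ⌊(a₀+mₖ₊₁)/dₖ₊₁⌋:
  k=1: m=9, d=3, a=6
  k=2: m=9, d=1, a=18
d=1 and a=2a₀=18 at k=2, so the next step gives (m, d) = (9, 3) again — its k=1 value — and the period has length 2.

[9; 6, 18]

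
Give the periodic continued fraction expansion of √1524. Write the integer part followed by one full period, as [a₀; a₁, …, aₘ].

a₀ = ⌊√1524⌋ = 39.
With m₀=0, d₀=1 and mₖ₊₁ = dₖaₖ − mₖ, dₖ₊₁ = (n − mₖ₊₁²)/dₖ, aₖ₊₁ = ⌊(a₀+mₖ₊₁)/dₖ₊₁⌋:
  k=1: m=39, d=3, a=26
  k=2: m=39, d=1, a=78
d=1 and a=2a₀=78 at k=2, so the next step gives (m, d) = (39, 3) again — its k=1 value — and the period has length 2.

[39; 26, 78]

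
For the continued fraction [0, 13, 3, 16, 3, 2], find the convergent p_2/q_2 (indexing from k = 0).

Using pₖ = aₖpₖ₋₁ + pₖ₋₂, qₖ = aₖqₖ₋₁ + qₖ₋₂ (with p₋₁=1, p₋₂=0, q₋₁=0, q₋₂=1):
  k=0: a=0, p=0, q=1
  k=1: a=13, p=1, q=13
  k=2: a=3, p=3, q=40

3/40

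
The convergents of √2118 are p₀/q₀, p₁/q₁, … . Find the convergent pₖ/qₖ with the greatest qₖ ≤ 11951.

194810/4233

√2118 = [46; 46, 92, …] (period length 2).
Convergents:
  p_0/q_0 = 46/1
  p_1/q_1 = 2117/46
  p_2/q_2 = 194810/4233
  p_3/q_3 = 8963377/194764
q_2 = 4233 ≤ 11951 < 194764 = q_3, so the answer is 194810/4233.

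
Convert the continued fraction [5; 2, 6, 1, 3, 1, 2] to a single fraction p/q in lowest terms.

Using pₖ = aₖpₖ₋₁ + pₖ₋₂ and qₖ = aₖqₖ₋₁ + qₖ₋₂:
  k=0: a=5, p=5, q=1
  k=1: a=2, p=11, q=2
  k=2: a=6, p=71, q=13
  k=3: a=1, p=82, q=15
  k=4: a=3, p=317, q=58
  k=5: a=1, p=399, q=73
  k=6: a=2, p=1115, q=204

1115/204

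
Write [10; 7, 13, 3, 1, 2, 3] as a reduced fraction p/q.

35231/3474

Using pₖ = aₖpₖ₋₁ + pₖ₋₂ and qₖ = aₖqₖ₋₁ + qₖ₋₂:
  k=0: a=10, p=10, q=1
  k=1: a=7, p=71, q=7
  k=2: a=13, p=933, q=92
  k=3: a=3, p=2870, q=283
  k=4: a=1, p=3803, q=375
  k=5: a=2, p=10476, q=1033
  k=6: a=3, p=35231, q=3474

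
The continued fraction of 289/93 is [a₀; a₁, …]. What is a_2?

3

289 = 3·93 + 10   →  a_0 = 3
93 = 9·10 + 3   →  a_1 = 9
10 = 3·3 + 1   →  a_2 = 3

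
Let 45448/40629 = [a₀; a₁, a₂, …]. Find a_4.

8

45448 = 1·40629 + 4819   →  a_0 = 1
40629 = 8·4819 + 2077   →  a_1 = 8
4819 = 2·2077 + 665   →  a_2 = 2
2077 = 3·665 + 82   →  a_3 = 3
665 = 8·82 + 9   →  a_4 = 8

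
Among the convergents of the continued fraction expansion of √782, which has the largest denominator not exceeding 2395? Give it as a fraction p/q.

√782 = [27; 1, 26, 1, 54, …] (period length 4).
Convergents:
  p_0/q_0 = 27/1
  p_1/q_1 = 28/1
  p_2/q_2 = 755/27
  p_3/q_3 = 783/28
  p_4/q_4 = 43037/1539
  p_5/q_5 = 43820/1567
  p_6/q_6 = 1182357/42281
q_5 = 1567 ≤ 2395 < 42281 = q_6, so the answer is 43820/1567.

43820/1567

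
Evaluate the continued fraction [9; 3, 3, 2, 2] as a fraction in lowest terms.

521/56

Fold from the inside: start with 2/1.
  2 + 1/2 = 5/2
  3 + 2/5 = 17/5
  3 + 5/17 = 56/17
  9 + 17/56 = 521/56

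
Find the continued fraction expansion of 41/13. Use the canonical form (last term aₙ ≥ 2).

41 = 3×13 + 2
13 = 6×2 + 1
2 = 2×1 + 0  (stop)
So 41/13 = [3; 6, 2].

[3; 6, 2]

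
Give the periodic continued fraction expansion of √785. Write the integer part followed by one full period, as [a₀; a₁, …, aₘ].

[28; 56]

a₀ = ⌊√785⌋ = 28.
With m₀=0, d₀=1 and mₖ₊₁ = dₖaₖ − mₖ, dₖ₊₁ = (n − mₖ₊₁²)/dₖ, aₖ₊₁ = ⌊(a₀+mₖ₊₁)/dₖ₊₁⌋:
  k=1: m=28, d=1, a=56
d=1 and a=2a₀=56 at k=1, so the next step gives (m, d) = (28, 1) again — its k=1 value — and the period has length 1.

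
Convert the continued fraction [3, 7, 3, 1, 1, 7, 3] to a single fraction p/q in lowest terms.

3793/1209

Using pₖ = aₖpₖ₋₁ + pₖ₋₂ and qₖ = aₖqₖ₋₁ + qₖ₋₂:
  k=0: a=3, p=3, q=1
  k=1: a=7, p=22, q=7
  k=2: a=3, p=69, q=22
  k=3: a=1, p=91, q=29
  k=4: a=1, p=160, q=51
  k=5: a=7, p=1211, q=386
  k=6: a=3, p=3793, q=1209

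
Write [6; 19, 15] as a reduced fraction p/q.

Fold from the inside: start with 15/1.
  19 + 1/15 = 286/15
  6 + 15/286 = 1731/286

1731/286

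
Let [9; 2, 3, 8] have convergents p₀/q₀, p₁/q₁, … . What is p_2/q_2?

66/7

Using pₖ = aₖpₖ₋₁ + pₖ₋₂, qₖ = aₖqₖ₋₁ + qₖ₋₂ (with p₋₁=1, p₋₂=0, q₋₁=0, q₋₂=1):
  k=0: a=9, p=9, q=1
  k=1: a=2, p=19, q=2
  k=2: a=3, p=66, q=7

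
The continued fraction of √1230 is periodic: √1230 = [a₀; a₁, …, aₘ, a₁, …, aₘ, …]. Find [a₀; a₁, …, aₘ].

a₀ = ⌊√1230⌋ = 35.
With m₀=0, d₀=1 and mₖ₊₁ = dₖaₖ − mₖ, dₖ₊₁ = (n − mₖ₊₁²)/dₖ, aₖ₊₁ = ⌊(a₀+mₖ₊₁)/dₖ₊₁⌋:
  k=1: m=35, d=5, a=14
  k=2: m=35, d=1, a=70
d=1 and a=2a₀=70 at k=2, so the next step gives (m, d) = (35, 5) again — its k=1 value — and the period has length 2.

[35; 14, 70]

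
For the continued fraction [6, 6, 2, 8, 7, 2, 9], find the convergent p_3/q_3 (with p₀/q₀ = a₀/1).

677/110

Using pₖ = aₖpₖ₋₁ + pₖ₋₂, qₖ = aₖqₖ₋₁ + qₖ₋₂ (with p₋₁=1, p₋₂=0, q₋₁=0, q₋₂=1):
  k=0: a=6, p=6, q=1
  k=1: a=6, p=37, q=6
  k=2: a=2, p=80, q=13
  k=3: a=8, p=677, q=110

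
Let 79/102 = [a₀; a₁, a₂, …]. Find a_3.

2

79 = 0·102 + 79   →  a_0 = 0
102 = 1·79 + 23   →  a_1 = 1
79 = 3·23 + 10   →  a_2 = 3
23 = 2·10 + 3   →  a_3 = 2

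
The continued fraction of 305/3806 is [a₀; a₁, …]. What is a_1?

12

305 = 0·3806 + 305   →  a_0 = 0
3806 = 12·305 + 146   →  a_1 = 12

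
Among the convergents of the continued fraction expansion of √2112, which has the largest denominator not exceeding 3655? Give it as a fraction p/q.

√2112 = [45; 1, 21, 1, 90, …] (period length 4).
Convergents:
  p_0/q_0 = 45/1
  p_1/q_1 = 46/1
  p_2/q_2 = 1011/22
  p_3/q_3 = 1057/23
  p_4/q_4 = 96141/2092
  p_5/q_5 = 97198/2115
  p_6/q_6 = 2137299/46507
q_5 = 2115 ≤ 3655 < 46507 = q_6, so the answer is 97198/2115.

97198/2115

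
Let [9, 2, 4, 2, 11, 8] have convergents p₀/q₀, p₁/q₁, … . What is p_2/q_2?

Using pₖ = aₖpₖ₋₁ + pₖ₋₂, qₖ = aₖqₖ₋₁ + qₖ₋₂ (with p₋₁=1, p₋₂=0, q₋₁=0, q₋₂=1):
  k=0: a=9, p=9, q=1
  k=1: a=2, p=19, q=2
  k=2: a=4, p=85, q=9

85/9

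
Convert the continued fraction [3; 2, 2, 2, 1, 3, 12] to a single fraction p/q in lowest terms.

2638/773

Using pₖ = aₖpₖ₋₁ + pₖ₋₂ and qₖ = aₖqₖ₋₁ + qₖ₋₂:
  k=0: a=3, p=3, q=1
  k=1: a=2, p=7, q=2
  k=2: a=2, p=17, q=5
  k=3: a=2, p=41, q=12
  k=4: a=1, p=58, q=17
  k=5: a=3, p=215, q=63
  k=6: a=12, p=2638, q=773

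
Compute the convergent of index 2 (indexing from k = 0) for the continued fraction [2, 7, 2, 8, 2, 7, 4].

Using pₖ = aₖpₖ₋₁ + pₖ₋₂, qₖ = aₖqₖ₋₁ + qₖ₋₂ (with p₋₁=1, p₋₂=0, q₋₁=0, q₋₂=1):
  k=0: a=2, p=2, q=1
  k=1: a=7, p=15, q=7
  k=2: a=2, p=32, q=15

32/15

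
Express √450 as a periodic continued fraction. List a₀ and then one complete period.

[21; 4, 1, 2, 4, 2, 1, 4, 42]

a₀ = ⌊√450⌋ = 21.
With m₀=0, d₀=1 and mₖ₊₁ = dₖaₖ − mₖ, dₖ₊₁ = (n − mₖ₊₁²)/dₖ, aₖ₊₁ = ⌊(a₀+mₖ₊₁)/dₖ₊₁⌋:
  k=1: m=21, d=9, a=4
  k=2: m=15, d=25, a=1
  k=3: m=10, d=14, a=2
  k=4: m=18, d=9, a=4
  k=5: m=18, d=14, a=2
  k=6: m=10, d=25, a=1
  k=7: m=15, d=9, a=4
  k=8: m=21, d=1, a=42
d=1 and a=2a₀=42 at k=8, so the next step gives (m, d) = (21, 9) again — its k=1 value — and the period has length 8.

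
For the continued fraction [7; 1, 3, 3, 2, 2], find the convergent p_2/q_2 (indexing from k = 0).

31/4

Using pₖ = aₖpₖ₋₁ + pₖ₋₂, qₖ = aₖqₖ₋₁ + qₖ₋₂ (with p₋₁=1, p₋₂=0, q₋₁=0, q₋₂=1):
  k=0: a=7, p=7, q=1
  k=1: a=1, p=8, q=1
  k=2: a=3, p=31, q=4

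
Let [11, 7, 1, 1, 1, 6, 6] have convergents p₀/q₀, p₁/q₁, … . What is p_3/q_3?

167/15

Using pₖ = aₖpₖ₋₁ + pₖ₋₂, qₖ = aₖqₖ₋₁ + qₖ₋₂ (with p₋₁=1, p₋₂=0, q₋₁=0, q₋₂=1):
  k=0: a=11, p=11, q=1
  k=1: a=7, p=78, q=7
  k=2: a=1, p=89, q=8
  k=3: a=1, p=167, q=15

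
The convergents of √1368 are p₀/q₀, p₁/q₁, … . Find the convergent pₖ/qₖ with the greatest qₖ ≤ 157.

√1368 = [36; 1, 72, …] (period length 2).
Convergents:
  p_0/q_0 = 36/1
  p_1/q_1 = 37/1
  p_2/q_2 = 2700/73
  p_3/q_3 = 2737/74
  p_4/q_4 = 199764/5401
q_3 = 74 ≤ 157 < 5401 = q_4, so the answer is 2737/74.

2737/74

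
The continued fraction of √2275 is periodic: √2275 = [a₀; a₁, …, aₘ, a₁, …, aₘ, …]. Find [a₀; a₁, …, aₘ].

a₀ = ⌊√2275⌋ = 47.
With m₀=0, d₀=1 and mₖ₊₁ = dₖaₖ − mₖ, dₖ₊₁ = (n − mₖ₊₁²)/dₖ, aₖ₊₁ = ⌊(a₀+mₖ₊₁)/dₖ₊₁⌋:
  k=1: m=47, d=66, a=1
  k=2: m=19, d=29, a=2
  k=3: m=39, d=26, a=3
  k=4: m=39, d=29, a=2
  k=5: m=19, d=66, a=1
  k=6: m=47, d=1, a=94
d=1 and a=2a₀=94 at k=6, so the next step gives (m, d) = (47, 66) again — its k=1 value — and the period has length 6.

[47; 1, 2, 3, 2, 1, 94]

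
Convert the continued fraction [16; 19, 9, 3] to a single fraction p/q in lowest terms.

8588/535

Fold from the inside: start with 3/1.
  9 + 1/3 = 28/3
  19 + 3/28 = 535/28
  16 + 28/535 = 8588/535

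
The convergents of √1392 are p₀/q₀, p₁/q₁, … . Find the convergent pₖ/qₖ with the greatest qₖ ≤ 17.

485/13

√1392 = [37; 3, 4, 3, 74, …] (period length 4).
Convergents:
  p_0/q_0 = 37/1
  p_1/q_1 = 112/3
  p_2/q_2 = 485/13
  p_3/q_3 = 1567/42
q_2 = 13 ≤ 17 < 42 = q_3, so the answer is 485/13.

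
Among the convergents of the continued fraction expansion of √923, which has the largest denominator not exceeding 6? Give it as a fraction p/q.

√923 = [30; 2, 1, 1, 1, 2, 60, …] (period length 6).
Convergents:
  p_0/q_0 = 30/1
  p_1/q_1 = 61/2
  p_2/q_2 = 91/3
  p_3/q_3 = 152/5
  p_4/q_4 = 243/8
q_3 = 5 ≤ 6 < 8 = q_4, so the answer is 152/5.

152/5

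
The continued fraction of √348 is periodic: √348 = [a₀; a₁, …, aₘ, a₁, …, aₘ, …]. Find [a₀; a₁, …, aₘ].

[18; 1, 1, 1, 8, 1, 1, 1, 36]

a₀ = ⌊√348⌋ = 18.
With m₀=0, d₀=1 and mₖ₊₁ = dₖaₖ − mₖ, dₖ₊₁ = (n − mₖ₊₁²)/dₖ, aₖ₊₁ = ⌊(a₀+mₖ₊₁)/dₖ₊₁⌋:
  k=1: m=18, d=24, a=1
  k=2: m=6, d=13, a=1
  k=3: m=7, d=23, a=1
  k=4: m=16, d=4, a=8
  k=5: m=16, d=23, a=1
  k=6: m=7, d=13, a=1
  k=7: m=6, d=24, a=1
  k=8: m=18, d=1, a=36
d=1 and a=2a₀=36 at k=8, so the next step gives (m, d) = (18, 24) again — its k=1 value — and the period has length 8.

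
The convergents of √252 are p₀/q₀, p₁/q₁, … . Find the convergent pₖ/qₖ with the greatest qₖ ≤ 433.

√252 = [15; 1, 6, 1, 30, …] (period length 4).
Convergents:
  p_0/q_0 = 15/1
  p_1/q_1 = 16/1
  p_2/q_2 = 111/7
  p_3/q_3 = 127/8
  p_4/q_4 = 3921/247
  p_5/q_5 = 4048/255
  p_6/q_6 = 28209/1777
q_5 = 255 ≤ 433 < 1777 = q_6, so the answer is 4048/255.

4048/255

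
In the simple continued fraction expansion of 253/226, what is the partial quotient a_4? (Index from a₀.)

2

253 = 1·226 + 27   →  a_0 = 1
226 = 8·27 + 10   →  a_1 = 8
27 = 2·10 + 7   →  a_2 = 2
10 = 1·7 + 3   →  a_3 = 1
7 = 2·3 + 1   →  a_4 = 2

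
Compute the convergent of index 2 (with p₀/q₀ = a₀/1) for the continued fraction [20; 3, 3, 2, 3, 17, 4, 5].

203/10

Using pₖ = aₖpₖ₋₁ + pₖ₋₂, qₖ = aₖqₖ₋₁ + qₖ₋₂ (with p₋₁=1, p₋₂=0, q₋₁=0, q₋₂=1):
  k=0: a=20, p=20, q=1
  k=1: a=3, p=61, q=3
  k=2: a=3, p=203, q=10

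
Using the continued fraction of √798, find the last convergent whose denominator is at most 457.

6356/225

√798 = [28; 4, 56, …] (period length 2).
Convergents:
  p_0/q_0 = 28/1
  p_1/q_1 = 113/4
  p_2/q_2 = 6356/225
  p_3/q_3 = 25537/904
q_2 = 225 ≤ 457 < 904 = q_3, so the answer is 6356/225.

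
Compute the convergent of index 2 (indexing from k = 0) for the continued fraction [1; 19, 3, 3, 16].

61/58

Using pₖ = aₖpₖ₋₁ + pₖ₋₂, qₖ = aₖqₖ₋₁ + qₖ₋₂ (with p₋₁=1, p₋₂=0, q₋₁=0, q₋₂=1):
  k=0: a=1, p=1, q=1
  k=1: a=19, p=20, q=19
  k=2: a=3, p=61, q=58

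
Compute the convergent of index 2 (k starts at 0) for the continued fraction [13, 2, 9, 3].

Using pₖ = aₖpₖ₋₁ + pₖ₋₂, qₖ = aₖqₖ₋₁ + qₖ₋₂ (with p₋₁=1, p₋₂=0, q₋₁=0, q₋₂=1):
  k=0: a=13, p=13, q=1
  k=1: a=2, p=27, q=2
  k=2: a=9, p=256, q=19

256/19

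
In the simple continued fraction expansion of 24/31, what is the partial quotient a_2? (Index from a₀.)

24 = 0·31 + 24   →  a_0 = 0
31 = 1·24 + 7   →  a_1 = 1
24 = 3·7 + 3   →  a_2 = 3

3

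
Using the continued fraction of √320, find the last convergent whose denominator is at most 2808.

√320 = [17; 1, 7, 1, 34, …] (period length 4).
Convergents:
  p_0/q_0 = 17/1
  p_1/q_1 = 18/1
  p_2/q_2 = 143/8
  p_3/q_3 = 161/9
  p_4/q_4 = 5617/314
  p_5/q_5 = 5778/323
  p_6/q_6 = 46063/2575
  p_7/q_7 = 51841/2898
q_6 = 2575 ≤ 2808 < 2898 = q_7, so the answer is 46063/2575.

46063/2575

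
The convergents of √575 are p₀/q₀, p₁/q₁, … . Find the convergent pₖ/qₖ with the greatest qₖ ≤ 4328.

55224/2303

√575 = [23; 1, 46, …] (period length 2).
Convergents:
  p_0/q_0 = 23/1
  p_1/q_1 = 24/1
  p_2/q_2 = 1127/47
  p_3/q_3 = 1151/48
  p_4/q_4 = 54073/2255
  p_5/q_5 = 55224/2303
  p_6/q_6 = 2594377/108193
q_5 = 2303 ≤ 4328 < 108193 = q_6, so the answer is 55224/2303.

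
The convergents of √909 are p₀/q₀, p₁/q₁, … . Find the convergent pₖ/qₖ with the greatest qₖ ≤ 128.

3829/127

√909 = [30; 6, 1, 2, 6, 2, 1, 6, 60, …] (period length 8).
Convergents:
  p_0/q_0 = 30/1
  p_1/q_1 = 181/6
  p_2/q_2 = 211/7
  p_3/q_3 = 603/20
  p_4/q_4 = 3829/127
  p_5/q_5 = 8261/274
q_4 = 127 ≤ 128 < 274 = q_5, so the answer is 3829/127.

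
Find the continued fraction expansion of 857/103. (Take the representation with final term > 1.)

[8; 3, 8, 4]

857 = 8*103 + 33
103 = 3*33 + 4
33 = 8*4 + 1
4 = 4*1 + 0  (stop)
So 857/103 = [8; 3, 8, 4].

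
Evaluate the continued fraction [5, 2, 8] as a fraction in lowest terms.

93/17

Fold from the inside: start with 8/1.
  2 + 1/8 = 17/8
  5 + 8/17 = 93/17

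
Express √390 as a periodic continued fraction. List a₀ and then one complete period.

a₀ = ⌊√390⌋ = 19.
With m₀=0, d₀=1 and mₖ₊₁ = dₖaₖ − mₖ, dₖ₊₁ = (n − mₖ₊₁²)/dₖ, aₖ₊₁ = ⌊(a₀+mₖ₊₁)/dₖ₊₁⌋:
  k=1: m=19, d=29, a=1
  k=2: m=10, d=10, a=2
  k=3: m=10, d=29, a=1
  k=4: m=19, d=1, a=38
d=1 and a=2a₀=38 at k=4, so the next step gives (m, d) = (19, 29) again — its k=1 value — and the period has length 4.

[19; 1, 2, 1, 38]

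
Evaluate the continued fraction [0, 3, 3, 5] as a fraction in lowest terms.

Using pₖ = aₖpₖ₋₁ + pₖ₋₂ and qₖ = aₖqₖ₋₁ + qₖ₋₂:
  k=0: a=0, p=0, q=1
  k=1: a=3, p=1, q=3
  k=2: a=3, p=3, q=10
  k=3: a=5, p=16, q=53

16/53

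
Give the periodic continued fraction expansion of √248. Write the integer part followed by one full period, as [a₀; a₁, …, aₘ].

[15; 1, 2, 1, 30]

a₀ = ⌊√248⌋ = 15.
With m₀=0, d₀=1 and mₖ₊₁ = dₖaₖ − mₖ, dₖ₊₁ = (n − mₖ₊₁²)/dₖ, aₖ₊₁ = ⌊(a₀+mₖ₊₁)/dₖ₊₁⌋:
  k=1: m=15, d=23, a=1
  k=2: m=8, d=8, a=2
  k=3: m=8, d=23, a=1
  k=4: m=15, d=1, a=30
d=1 and a=2a₀=30 at k=4, so the next step gives (m, d) = (15, 23) again — its k=1 value — and the period has length 4.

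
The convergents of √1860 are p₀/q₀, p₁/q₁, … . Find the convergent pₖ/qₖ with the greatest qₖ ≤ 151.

2027/47

√1860 = [43; 7, 1, 4, 1, 7, 86, …] (period length 6).
Convergents:
  p_0/q_0 = 43/1
  p_1/q_1 = 302/7
  p_2/q_2 = 345/8
  p_3/q_3 = 1682/39
  p_4/q_4 = 2027/47
  p_5/q_5 = 15871/368
q_4 = 47 ≤ 151 < 368 = q_5, so the answer is 2027/47.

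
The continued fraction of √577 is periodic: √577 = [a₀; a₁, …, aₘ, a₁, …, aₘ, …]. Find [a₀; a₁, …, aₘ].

[24; 48]

a₀ = ⌊√577⌋ = 24.
With m₀=0, d₀=1 and mₖ₊₁ = dₖaₖ − mₖ, dₖ₊₁ = (n − mₖ₊₁²)/dₖ, aₖ₊₁ = ⌊(a₀+mₖ₊₁)/dₖ₊₁⌋:
  k=1: m=24, d=1, a=48
d=1 and a=2a₀=48 at k=1, so the next step gives (m, d) = (24, 1) again — its k=1 value — and the period has length 1.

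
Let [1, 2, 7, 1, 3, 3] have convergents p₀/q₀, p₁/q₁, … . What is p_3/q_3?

Using pₖ = aₖpₖ₋₁ + pₖ₋₂, qₖ = aₖqₖ₋₁ + qₖ₋₂ (with p₋₁=1, p₋₂=0, q₋₁=0, q₋₂=1):
  k=0: a=1, p=1, q=1
  k=1: a=2, p=3, q=2
  k=2: a=7, p=22, q=15
  k=3: a=1, p=25, q=17

25/17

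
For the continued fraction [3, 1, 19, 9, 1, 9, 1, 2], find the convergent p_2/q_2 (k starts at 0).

Using pₖ = aₖpₖ₋₁ + pₖ₋₂, qₖ = aₖqₖ₋₁ + qₖ₋₂ (with p₋₁=1, p₋₂=0, q₋₁=0, q₋₂=1):
  k=0: a=3, p=3, q=1
  k=1: a=1, p=4, q=1
  k=2: a=19, p=79, q=20

79/20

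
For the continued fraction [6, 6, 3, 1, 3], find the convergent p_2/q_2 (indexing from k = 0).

Using pₖ = aₖpₖ₋₁ + pₖ₋₂, qₖ = aₖqₖ₋₁ + qₖ₋₂ (with p₋₁=1, p₋₂=0, q₋₁=0, q₋₂=1):
  k=0: a=6, p=6, q=1
  k=1: a=6, p=37, q=6
  k=2: a=3, p=117, q=19

117/19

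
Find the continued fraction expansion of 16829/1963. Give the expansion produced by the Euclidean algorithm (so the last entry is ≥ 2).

[8; 1, 1, 2, 1, 11, 2, 11]

16829 = 8·1963 + 1125
1963 = 1·1125 + 838
1125 = 1·838 + 287
838 = 2·287 + 264
287 = 1·264 + 23
264 = 11·23 + 11
23 = 2·11 + 1
11 = 11·1 + 0  (stop)
So 16829/1963 = [8; 1, 1, 2, 1, 11, 2, 11].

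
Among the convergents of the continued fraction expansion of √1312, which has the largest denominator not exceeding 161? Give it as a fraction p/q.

√1312 = [36; 4, 1, 1, 17, 1, 1, 4, 72, …] (period length 8).
Convergents:
  p_0/q_0 = 36/1
  p_1/q_1 = 145/4
  p_2/q_2 = 181/5
  p_3/q_3 = 326/9
  p_4/q_4 = 5723/158
  p_5/q_5 = 6049/167
q_4 = 158 ≤ 161 < 167 = q_5, so the answer is 5723/158.

5723/158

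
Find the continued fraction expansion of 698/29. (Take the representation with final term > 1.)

[24; 14, 2]

698 = 24·29 + 2
29 = 14·2 + 1
2 = 2·1 + 0  (stop)
So 698/29 = [24; 14, 2].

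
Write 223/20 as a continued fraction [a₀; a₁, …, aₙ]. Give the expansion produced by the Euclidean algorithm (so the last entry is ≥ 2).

223 = 11×20 + 3
20 = 6×3 + 2
3 = 1×2 + 1
2 = 2×1 + 0  (stop)
So 223/20 = [11; 6, 1, 2].

[11; 6, 1, 2]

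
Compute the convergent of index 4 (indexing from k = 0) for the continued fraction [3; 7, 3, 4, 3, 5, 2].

Using pₖ = aₖpₖ₋₁ + pₖ₋₂, qₖ = aₖqₖ₋₁ + qₖ₋₂ (with p₋₁=1, p₋₂=0, q₋₁=0, q₋₂=1):
  k=0: a=3, p=3, q=1
  k=1: a=7, p=22, q=7
  k=2: a=3, p=69, q=22
  k=3: a=4, p=298, q=95
  k=4: a=3, p=963, q=307

963/307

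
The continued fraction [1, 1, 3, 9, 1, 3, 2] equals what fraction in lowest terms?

634/361

Fold from the inside: start with 2/1.
  3 + 1/2 = 7/2
  1 + 2/7 = 9/7
  9 + 7/9 = 88/9
  3 + 9/88 = 273/88
  1 + 88/273 = 361/273
  1 + 273/361 = 634/361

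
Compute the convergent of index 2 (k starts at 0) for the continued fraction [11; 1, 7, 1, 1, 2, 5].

95/8

Using pₖ = aₖpₖ₋₁ + pₖ₋₂, qₖ = aₖqₖ₋₁ + qₖ₋₂ (with p₋₁=1, p₋₂=0, q₋₁=0, q₋₂=1):
  k=0: a=11, p=11, q=1
  k=1: a=1, p=12, q=1
  k=2: a=7, p=95, q=8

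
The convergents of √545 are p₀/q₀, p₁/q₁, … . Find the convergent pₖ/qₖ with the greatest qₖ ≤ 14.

√545 = [23; 2, 1, 8, 1, 2, 46, …] (period length 6).
Convergents:
  p_0/q_0 = 23/1
  p_1/q_1 = 47/2
  p_2/q_2 = 70/3
  p_3/q_3 = 607/26
q_2 = 3 ≤ 14 < 26 = q_3, so the answer is 70/3.

70/3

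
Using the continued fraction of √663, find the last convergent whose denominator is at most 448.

√663 = [25; 1, 2, 1, 50, …] (period length 4).
Convergents:
  p_0/q_0 = 25/1
  p_1/q_1 = 26/1
  p_2/q_2 = 77/3
  p_3/q_3 = 103/4
  p_4/q_4 = 5227/203
  p_5/q_5 = 5330/207
  p_6/q_6 = 15887/617
q_5 = 207 ≤ 448 < 617 = q_6, so the answer is 5330/207.

5330/207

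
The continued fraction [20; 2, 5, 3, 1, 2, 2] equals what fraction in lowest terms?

Using pₖ = aₖpₖ₋₁ + pₖ₋₂ and qₖ = aₖqₖ₋₁ + qₖ₋₂:
  k=0: a=20, p=20, q=1
  k=1: a=2, p=41, q=2
  k=2: a=5, p=225, q=11
  k=3: a=3, p=716, q=35
  k=4: a=1, p=941, q=46
  k=5: a=2, p=2598, q=127
  k=6: a=2, p=6137, q=300

6137/300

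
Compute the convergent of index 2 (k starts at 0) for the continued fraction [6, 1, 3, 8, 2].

27/4

Using pₖ = aₖpₖ₋₁ + pₖ₋₂, qₖ = aₖqₖ₋₁ + qₖ₋₂ (with p₋₁=1, p₋₂=0, q₋₁=0, q₋₂=1):
  k=0: a=6, p=6, q=1
  k=1: a=1, p=7, q=1
  k=2: a=3, p=27, q=4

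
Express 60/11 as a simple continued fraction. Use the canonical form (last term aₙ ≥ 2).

60 = 5·11 + 5
11 = 2·5 + 1
5 = 5·1 + 0  (stop)
So 60/11 = [5; 2, 5].

[5; 2, 5]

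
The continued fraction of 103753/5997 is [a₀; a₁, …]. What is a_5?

15

103753 = 17·5997 + 1804   →  a_0 = 17
5997 = 3·1804 + 585   →  a_1 = 3
1804 = 3·585 + 49   →  a_2 = 3
585 = 11·49 + 46   →  a_3 = 11
49 = 1·46 + 3   →  a_4 = 1
46 = 15·3 + 1   →  a_5 = 15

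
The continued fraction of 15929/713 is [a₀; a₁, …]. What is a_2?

15929 = 22·713 + 243   →  a_0 = 22
713 = 2·243 + 227   →  a_1 = 2
243 = 1·227 + 16   →  a_2 = 1

1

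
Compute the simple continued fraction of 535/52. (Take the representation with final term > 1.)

535 = 10*52 + 15
52 = 3*15 + 7
15 = 2*7 + 1
7 = 7*1 + 0  (stop)
So 535/52 = [10; 3, 2, 7].

[10; 3, 2, 7]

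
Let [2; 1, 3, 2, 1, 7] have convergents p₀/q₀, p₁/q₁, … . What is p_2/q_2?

11/4

Using pₖ = aₖpₖ₋₁ + pₖ₋₂, qₖ = aₖqₖ₋₁ + qₖ₋₂ (with p₋₁=1, p₋₂=0, q₋₁=0, q₋₂=1):
  k=0: a=2, p=2, q=1
  k=1: a=1, p=3, q=1
  k=2: a=3, p=11, q=4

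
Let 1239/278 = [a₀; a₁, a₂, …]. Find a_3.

1239 = 4·278 + 127   →  a_0 = 4
278 = 2·127 + 24   →  a_1 = 2
127 = 5·24 + 7   →  a_2 = 5
24 = 3·7 + 3   →  a_3 = 3

3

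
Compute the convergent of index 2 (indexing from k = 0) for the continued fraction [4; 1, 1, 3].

Using pₖ = aₖpₖ₋₁ + pₖ₋₂, qₖ = aₖqₖ₋₁ + qₖ₋₂ (with p₋₁=1, p₋₂=0, q₋₁=0, q₋₂=1):
  k=0: a=4, p=4, q=1
  k=1: a=1, p=5, q=1
  k=2: a=1, p=9, q=2

9/2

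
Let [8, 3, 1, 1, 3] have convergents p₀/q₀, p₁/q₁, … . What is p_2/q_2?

Using pₖ = aₖpₖ₋₁ + pₖ₋₂, qₖ = aₖqₖ₋₁ + qₖ₋₂ (with p₋₁=1, p₋₂=0, q₋₁=0, q₋₂=1):
  k=0: a=8, p=8, q=1
  k=1: a=3, p=25, q=3
  k=2: a=1, p=33, q=4

33/4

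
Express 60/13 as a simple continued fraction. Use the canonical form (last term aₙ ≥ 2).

60 = 4·13 + 8
13 = 1·8 + 5
8 = 1·5 + 3
5 = 1·3 + 2
3 = 1·2 + 1
2 = 2·1 + 0  (stop)
So 60/13 = [4; 1, 1, 1, 1, 2].

[4; 1, 1, 1, 1, 2]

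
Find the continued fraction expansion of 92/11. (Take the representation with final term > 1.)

[8; 2, 1, 3]

92 = 8*11 + 4
11 = 2*4 + 3
4 = 1*3 + 1
3 = 3*1 + 0  (stop)
So 92/11 = [8; 2, 1, 3].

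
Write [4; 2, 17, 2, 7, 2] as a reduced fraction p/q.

5159/1150

Fold from the inside: start with 2/1.
  7 + 1/2 = 15/2
  2 + 2/15 = 32/15
  17 + 15/32 = 559/32
  2 + 32/559 = 1150/559
  4 + 559/1150 = 5159/1150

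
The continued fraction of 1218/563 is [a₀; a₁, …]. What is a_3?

2

1218 = 2·563 + 92   →  a_0 = 2
563 = 6·92 + 11   →  a_1 = 6
92 = 8·11 + 4   →  a_2 = 8
11 = 2·4 + 3   →  a_3 = 2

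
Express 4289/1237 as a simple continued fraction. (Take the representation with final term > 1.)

[3; 2, 7, 7, 2, 1, 3]

4289 = 3·1237 + 578
1237 = 2·578 + 81
578 = 7·81 + 11
81 = 7·11 + 4
11 = 2·4 + 3
4 = 1·3 + 1
3 = 3·1 + 0  (stop)
So 4289/1237 = [3; 2, 7, 7, 2, 1, 3].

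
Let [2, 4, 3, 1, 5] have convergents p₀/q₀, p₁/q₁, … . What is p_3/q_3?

Using pₖ = aₖpₖ₋₁ + pₖ₋₂, qₖ = aₖqₖ₋₁ + qₖ₋₂ (with p₋₁=1, p₋₂=0, q₋₁=0, q₋₂=1):
  k=0: a=2, p=2, q=1
  k=1: a=4, p=9, q=4
  k=2: a=3, p=29, q=13
  k=3: a=1, p=38, q=17

38/17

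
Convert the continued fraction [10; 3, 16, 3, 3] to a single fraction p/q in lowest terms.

5153/499

Fold from the inside: start with 3/1.
  3 + 1/3 = 10/3
  16 + 3/10 = 163/10
  3 + 10/163 = 499/163
  10 + 163/499 = 5153/499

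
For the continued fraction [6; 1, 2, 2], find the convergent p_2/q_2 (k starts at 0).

Using pₖ = aₖpₖ₋₁ + pₖ₋₂, qₖ = aₖqₖ₋₁ + qₖ₋₂ (with p₋₁=1, p₋₂=0, q₋₁=0, q₋₂=1):
  k=0: a=6, p=6, q=1
  k=1: a=1, p=7, q=1
  k=2: a=2, p=20, q=3

20/3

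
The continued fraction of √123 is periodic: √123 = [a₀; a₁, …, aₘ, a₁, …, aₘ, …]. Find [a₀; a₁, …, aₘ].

[11; 11, 22]

a₀ = ⌊√123⌋ = 11.
With m₀=0, d₀=1 and mₖ₊₁ = dₖaₖ − mₖ, dₖ₊₁ = (n − mₖ₊₁²)/dₖ, aₖ₊₁ = ⌊(a₀+mₖ₊₁)/dₖ₊₁⌋:
  k=1: m=11, d=2, a=11
  k=2: m=11, d=1, a=22
d=1 and a=2a₀=22 at k=2, so the next step gives (m, d) = (11, 2) again — its k=1 value — and the period has length 2.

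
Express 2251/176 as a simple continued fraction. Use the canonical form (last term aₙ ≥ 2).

[12; 1, 3, 1, 3, 9]

2251 = 12×176 + 139
176 = 1×139 + 37
139 = 3×37 + 28
37 = 1×28 + 9
28 = 3×9 + 1
9 = 9×1 + 0  (stop)
So 2251/176 = [12; 1, 3, 1, 3, 9].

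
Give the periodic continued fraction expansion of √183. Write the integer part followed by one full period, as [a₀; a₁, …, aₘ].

[13; 1, 1, 8, 1, 1, 26]

a₀ = ⌊√183⌋ = 13.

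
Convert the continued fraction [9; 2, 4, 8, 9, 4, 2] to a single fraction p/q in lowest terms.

58782/6223

Using pₖ = aₖpₖ₋₁ + pₖ₋₂ and qₖ = aₖqₖ₋₁ + qₖ₋₂:
  k=0: a=9, p=9, q=1
  k=1: a=2, p=19, q=2
  k=2: a=4, p=85, q=9
  k=3: a=8, p=699, q=74
  k=4: a=9, p=6376, q=675
  k=5: a=4, p=26203, q=2774
  k=6: a=2, p=58782, q=6223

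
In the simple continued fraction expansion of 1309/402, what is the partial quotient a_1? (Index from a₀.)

1309 = 3·402 + 103   →  a_0 = 3
402 = 3·103 + 93   →  a_1 = 3

3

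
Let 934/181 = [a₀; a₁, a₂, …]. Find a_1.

6

934 = 5·181 + 29   →  a_0 = 5
181 = 6·29 + 7   →  a_1 = 6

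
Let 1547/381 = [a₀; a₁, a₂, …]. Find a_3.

1

1547 = 4·381 + 23   →  a_0 = 4
381 = 16·23 + 13   →  a_1 = 16
23 = 1·13 + 10   →  a_2 = 1
13 = 1·10 + 3   →  a_3 = 1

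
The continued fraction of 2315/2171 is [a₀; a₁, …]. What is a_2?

13

2315 = 1·2171 + 144   →  a_0 = 1
2171 = 15·144 + 11   →  a_1 = 15
144 = 13·11 + 1   →  a_2 = 13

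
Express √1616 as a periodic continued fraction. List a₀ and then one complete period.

a₀ = ⌊√1616⌋ = 40.
With m₀=0, d₀=1 and mₖ₊₁ = dₖaₖ − mₖ, dₖ₊₁ = (n − mₖ₊₁²)/dₖ, aₖ₊₁ = ⌊(a₀+mₖ₊₁)/dₖ₊₁⌋:
  k=1: m=40, d=16, a=5
  k=2: m=40, d=1, a=80
d=1 and a=2a₀=80 at k=2, so the next step gives (m, d) = (40, 16) again — its k=1 value — and the period has length 2.

[40; 5, 80]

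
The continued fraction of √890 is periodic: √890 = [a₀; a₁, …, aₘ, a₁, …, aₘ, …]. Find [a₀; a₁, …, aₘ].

[29; 1, 4, 1, 58]

a₀ = ⌊√890⌋ = 29.
With m₀=0, d₀=1 and mₖ₊₁ = dₖaₖ − mₖ, dₖ₊₁ = (n − mₖ₊₁²)/dₖ, aₖ₊₁ = ⌊(a₀+mₖ₊₁)/dₖ₊₁⌋:
  k=1: m=29, d=49, a=1
  k=2: m=20, d=10, a=4
  k=3: m=20, d=49, a=1
  k=4: m=29, d=1, a=58
d=1 and a=2a₀=58 at k=4, so the next step gives (m, d) = (29, 49) again — its k=1 value — and the period has length 4.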